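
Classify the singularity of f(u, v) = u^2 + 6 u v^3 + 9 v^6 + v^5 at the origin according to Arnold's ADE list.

A_4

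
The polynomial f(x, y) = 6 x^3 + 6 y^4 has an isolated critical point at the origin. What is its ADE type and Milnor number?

Type E_{6}, Milnor number mu = 6.

The Hessian of f at 0 is [[0, 0], [0, 0]] with rank 0, so corank 2. A Groebner basis of the Jacobian ideal J(f) in C{x,y} is {y^3, x^2}; counting standard monomials gives mu = 6. Corank 2; j^3 = 6*x^3 is a perfect cube, so E-series; the 4-jet and mu = 6 give E_6.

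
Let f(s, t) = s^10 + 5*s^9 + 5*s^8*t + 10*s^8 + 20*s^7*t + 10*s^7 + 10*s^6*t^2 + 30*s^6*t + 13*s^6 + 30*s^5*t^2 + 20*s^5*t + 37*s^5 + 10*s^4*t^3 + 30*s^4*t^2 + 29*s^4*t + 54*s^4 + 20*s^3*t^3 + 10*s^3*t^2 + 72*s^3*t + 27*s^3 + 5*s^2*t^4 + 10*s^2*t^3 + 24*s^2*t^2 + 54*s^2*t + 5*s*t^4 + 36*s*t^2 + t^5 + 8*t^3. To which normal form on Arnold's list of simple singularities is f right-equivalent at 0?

The Hessian of f at 0 has rank 0. Corank 2; j^3 = (3*s + 2*t)^3 is a perfect cube, so E-series; the 5-jet and mu = 8 give E_8.

E8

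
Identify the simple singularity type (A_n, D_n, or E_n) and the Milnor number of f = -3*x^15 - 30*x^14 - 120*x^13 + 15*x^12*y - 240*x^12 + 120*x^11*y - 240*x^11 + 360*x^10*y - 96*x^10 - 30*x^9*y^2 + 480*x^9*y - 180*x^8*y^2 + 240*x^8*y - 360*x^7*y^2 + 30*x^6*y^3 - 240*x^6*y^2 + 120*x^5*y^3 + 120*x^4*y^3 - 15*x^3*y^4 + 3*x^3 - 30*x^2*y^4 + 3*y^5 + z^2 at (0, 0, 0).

Type E_{8}, Milnor number mu = 8.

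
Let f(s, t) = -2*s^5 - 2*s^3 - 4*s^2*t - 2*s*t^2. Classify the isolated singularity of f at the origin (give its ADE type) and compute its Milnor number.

The Hessian of f at 0 has rank 0. Corank 2; j^3 = -2*s*(s + t)^2 has shape L^2 M (L != M), so D-series; mu = 6 gives D_6.

Type D6, Milnor number mu = 6.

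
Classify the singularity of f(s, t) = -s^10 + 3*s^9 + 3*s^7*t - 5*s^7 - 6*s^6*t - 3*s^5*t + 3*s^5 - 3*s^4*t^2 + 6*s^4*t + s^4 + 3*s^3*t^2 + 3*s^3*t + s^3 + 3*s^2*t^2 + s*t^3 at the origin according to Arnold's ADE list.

E7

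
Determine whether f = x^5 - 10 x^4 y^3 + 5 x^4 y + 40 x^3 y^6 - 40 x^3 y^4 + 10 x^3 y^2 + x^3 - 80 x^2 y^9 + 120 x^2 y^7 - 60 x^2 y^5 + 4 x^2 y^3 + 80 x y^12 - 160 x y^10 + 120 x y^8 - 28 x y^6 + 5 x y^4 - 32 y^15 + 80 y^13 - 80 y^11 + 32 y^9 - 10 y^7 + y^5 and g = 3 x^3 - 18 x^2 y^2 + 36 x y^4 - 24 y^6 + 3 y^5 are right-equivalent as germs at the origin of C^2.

Yes.

The Hessian of f at 0 has rank 0. Corank 2; j^3 = x^3 is a perfect cube, so E-series; the 5-jet and mu = 8 give E_8. The Hessian of g at 0 has rank 0. Corank 2; j^3 = 3*x^3 is a perfect cube, so E-series; the 5-jet and mu = 8 give E_8. Both have type E_8, hence right-equivalent.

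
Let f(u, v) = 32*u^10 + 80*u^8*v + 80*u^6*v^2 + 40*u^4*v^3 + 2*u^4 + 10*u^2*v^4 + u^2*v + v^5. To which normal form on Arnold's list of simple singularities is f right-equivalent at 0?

D_6

The Hessian of f at 0 has rank 0. Corank 2; j^3 = u^2*v has shape L^2 M (L != M), so D-series; mu = 6 gives D_6.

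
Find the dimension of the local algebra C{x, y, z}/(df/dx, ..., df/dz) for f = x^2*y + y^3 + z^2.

4

The Hessian of f at 0 is [[0, 0, 0], [0, 0, 0], [0, 0, 2]] with rank 1, so corank 2. A Groebner basis of the Jacobian ideal J(f) in C{x,y,z} is {y^3, x^2 + 3*y^2, x*y, z}; counting standard monomials gives mu = 4. Corank 2; j^3 = y*(x^2 + y^2) splits into three distinct lines over C (the quadratic factor has nonzero discriminant), so D_4.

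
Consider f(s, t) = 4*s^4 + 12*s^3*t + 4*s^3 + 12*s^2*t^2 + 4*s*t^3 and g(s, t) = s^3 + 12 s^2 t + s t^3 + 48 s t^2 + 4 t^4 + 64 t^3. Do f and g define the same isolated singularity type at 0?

Yes.

The Hessian of f at 0 has rank 0. Corank 2; j^3 = 4*s^3 is a perfect cube, so E-series; the 4-jet and mu = 7 give E_7. The Hessian of g at 0 has rank 0. Corank 2; j^3 = (s + 4*t)^3 is a perfect cube, so E-series; the 4-jet and mu = 7 give E_7. Both have type E_7, hence right-equivalent.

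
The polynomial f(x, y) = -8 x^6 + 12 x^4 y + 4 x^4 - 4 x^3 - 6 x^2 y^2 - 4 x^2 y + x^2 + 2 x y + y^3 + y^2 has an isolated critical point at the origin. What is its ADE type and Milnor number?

Type A2, Milnor number mu = 2.

The Hessian of f at 0 is [[2, 2], [2, 2]] with rank 1, so corank 1. A Groebner basis of the Jacobian ideal J(f) in C{x,y} is {y^2, x + y}; counting standard monomials gives mu = 2. Corank 1: A-series; mu = 2 gives A_2.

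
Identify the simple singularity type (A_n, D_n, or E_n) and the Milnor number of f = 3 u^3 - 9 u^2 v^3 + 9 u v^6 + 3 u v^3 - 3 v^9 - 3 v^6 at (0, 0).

Type E7, Milnor number mu = 7.

The Hessian of f at 0 is [[0, 0], [0, 0]] with rank 0, so corank 2. A Groebner basis of the Jacobian ideal J(f) in C{u,v} is {u^3, u*v^2, 3*u^2 + v^3}; counting standard monomials gives mu = 7. Corank 2; j^3 = 3*u^3 is a perfect cube, so E-series; the 4-jet and mu = 7 give E_7.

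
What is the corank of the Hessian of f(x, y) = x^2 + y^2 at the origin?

Hessian at 0 has rank 2.

0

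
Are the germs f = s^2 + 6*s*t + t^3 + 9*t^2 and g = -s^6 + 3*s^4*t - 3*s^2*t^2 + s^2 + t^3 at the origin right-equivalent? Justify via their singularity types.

The Hessian of f at 0 has rank 1. Corank 1: A-series; mu = 2 gives A_2. The Hessian of g at 0 has rank 1. Corank 1: A-series; mu = 2 gives A_2. Both have type A_2, hence right-equivalent.

Yes.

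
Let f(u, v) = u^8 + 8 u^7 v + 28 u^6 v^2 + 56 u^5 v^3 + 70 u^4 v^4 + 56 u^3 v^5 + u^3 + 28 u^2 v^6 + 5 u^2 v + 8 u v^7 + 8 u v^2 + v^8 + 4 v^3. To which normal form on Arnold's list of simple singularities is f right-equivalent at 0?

D_{9}

The Hessian of f at 0 has rank 0. Corank 2; j^3 = (u + v)*(u + 2*v)^2 has shape L^2 M (L != M), so D-series; mu = 9 gives D_9.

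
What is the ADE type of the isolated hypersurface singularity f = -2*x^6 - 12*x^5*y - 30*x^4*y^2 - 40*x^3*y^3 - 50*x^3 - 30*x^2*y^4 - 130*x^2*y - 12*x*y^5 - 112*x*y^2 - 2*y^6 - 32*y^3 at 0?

D7

The Hessian of f at 0 has rank 0. Corank 2; j^3 = -2*(x + y)*(5*x + 4*y)^2 has shape L^2 M (L != M), so D-series; mu = 7 gives D_7.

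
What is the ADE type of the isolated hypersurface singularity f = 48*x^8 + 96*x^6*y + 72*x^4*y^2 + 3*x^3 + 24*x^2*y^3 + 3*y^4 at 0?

E6

The Hessian of f at 0 has rank 0. Corank 2; j^3 = 3*x^3 is a perfect cube, so E-series; the 4-jet and mu = 6 give E_6.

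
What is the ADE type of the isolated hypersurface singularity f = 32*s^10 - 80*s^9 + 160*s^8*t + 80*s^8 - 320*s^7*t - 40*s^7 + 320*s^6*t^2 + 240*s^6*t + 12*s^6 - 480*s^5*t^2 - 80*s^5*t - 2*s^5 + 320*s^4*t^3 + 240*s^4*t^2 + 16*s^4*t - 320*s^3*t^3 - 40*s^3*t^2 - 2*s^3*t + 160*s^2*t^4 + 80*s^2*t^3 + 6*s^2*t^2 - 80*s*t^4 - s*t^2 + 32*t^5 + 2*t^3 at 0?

D6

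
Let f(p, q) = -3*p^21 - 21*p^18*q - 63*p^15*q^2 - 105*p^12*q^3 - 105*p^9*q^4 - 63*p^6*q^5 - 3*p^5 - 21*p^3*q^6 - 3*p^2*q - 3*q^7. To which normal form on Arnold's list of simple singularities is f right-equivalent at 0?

D_8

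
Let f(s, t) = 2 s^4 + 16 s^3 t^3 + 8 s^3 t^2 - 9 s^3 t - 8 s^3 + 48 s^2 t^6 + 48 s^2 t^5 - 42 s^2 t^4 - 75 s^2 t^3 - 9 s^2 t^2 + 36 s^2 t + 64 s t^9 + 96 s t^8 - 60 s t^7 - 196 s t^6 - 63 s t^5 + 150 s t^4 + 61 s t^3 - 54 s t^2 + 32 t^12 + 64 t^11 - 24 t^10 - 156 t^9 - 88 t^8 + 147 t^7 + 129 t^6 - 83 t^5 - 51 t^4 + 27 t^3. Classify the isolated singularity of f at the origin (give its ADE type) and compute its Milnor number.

Type E_7, Milnor number mu = 7.

The Hessian of f at 0 has rank 0. Corank 2; j^3 = -(2*s - 3*t)^3 is a perfect cube, so E-series; the 4-jet and mu = 7 give E_7.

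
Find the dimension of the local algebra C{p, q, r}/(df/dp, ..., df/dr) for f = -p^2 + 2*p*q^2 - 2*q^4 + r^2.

3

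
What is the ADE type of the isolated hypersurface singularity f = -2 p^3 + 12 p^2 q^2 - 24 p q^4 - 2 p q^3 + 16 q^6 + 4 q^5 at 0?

E7

The Hessian of f at 0 is [[0, 0], [0, 0]] with rank 0, so corank 2. A Groebner basis of the Jacobian ideal J(f) in C{p,q} is {-p^2/4 + q^4 - q^3/12, p^3, p^2*q + p^2/12 + q^3/36, -p^2/2 + p*q^2 - q^3/6}; counting standard monomials gives mu = 7. Corank 2; j^3 = -2*p^3 is a perfect cube, so E-series; the 4-jet and mu = 7 give E_7.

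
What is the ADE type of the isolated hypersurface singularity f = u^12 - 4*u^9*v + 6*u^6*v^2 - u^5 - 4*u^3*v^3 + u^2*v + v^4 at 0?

The Hessian of f at 0 is [[0, 0], [0, 0]] with rank 0, so corank 2. A Groebner basis of the Jacobian ideal J(f) in C{u,v} is {u^3, u^2/4 + v^3, u*v}; counting standard monomials gives mu = 5. Corank 2; j^3 = u^2*v has shape L^2 M (L != M), so D-series; mu = 5 gives D_5.

D5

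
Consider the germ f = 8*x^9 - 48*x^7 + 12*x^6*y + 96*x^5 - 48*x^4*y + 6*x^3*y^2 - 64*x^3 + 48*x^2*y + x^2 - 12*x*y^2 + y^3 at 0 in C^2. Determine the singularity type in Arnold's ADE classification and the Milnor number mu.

Type A_2, Milnor number mu = 2.

The Hessian of f at 0 is [[2, 0], [0, 0]] with rank 1, so corank 1. A Groebner basis of the Jacobian ideal J(f) in C{x,y} is {y^2, x}; counting standard monomials gives mu = 2. Corank 1: A-series; mu = 2 gives A_2.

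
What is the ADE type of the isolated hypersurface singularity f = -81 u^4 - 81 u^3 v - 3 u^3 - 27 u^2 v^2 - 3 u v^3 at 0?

E7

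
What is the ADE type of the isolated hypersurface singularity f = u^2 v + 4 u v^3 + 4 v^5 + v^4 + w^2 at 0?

The Hessian of f at 0 is [[0, 0, 0], [0, 0, 0], [0, 0, 2]] with rank 1, so corank 2. A Groebner basis of the Jacobian ideal J(f) in C{u,v,w} is {u*v^2, u*v/2 + v^3, u^2 - 2*u*v, w}; counting standard monomials gives mu = 5. Corank 2; j^3 = u^2*v has shape L^2 M (L != M), so D-series; mu = 5 gives D_5.

D5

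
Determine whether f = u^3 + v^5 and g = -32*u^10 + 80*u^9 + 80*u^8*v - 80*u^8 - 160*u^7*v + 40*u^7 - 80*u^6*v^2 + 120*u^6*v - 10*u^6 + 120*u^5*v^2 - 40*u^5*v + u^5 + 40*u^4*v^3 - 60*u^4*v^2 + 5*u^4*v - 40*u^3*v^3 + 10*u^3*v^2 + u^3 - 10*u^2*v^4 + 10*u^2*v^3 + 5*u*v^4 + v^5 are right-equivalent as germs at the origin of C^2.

The Hessian of f at 0 has rank 0. Corank 2; j^3 = u^3 is a perfect cube, so E-series; the 5-jet and mu = 8 give E_8. The Hessian of g at 0 has rank 0. Corank 2; j^3 = u^3 is a perfect cube, so E-series; the 5-jet and mu = 8 give E_8. Both have type E_8, hence right-equivalent.

Yes.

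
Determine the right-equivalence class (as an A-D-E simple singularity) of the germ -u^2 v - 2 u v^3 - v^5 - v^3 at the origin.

D_{4}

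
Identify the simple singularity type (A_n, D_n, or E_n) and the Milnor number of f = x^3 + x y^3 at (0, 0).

The Hessian of f at 0 has rank 0. Corank 2; j^3 = x^3 is a perfect cube, so E-series; the 4-jet and mu = 7 give E_7.

Type E_7, Milnor number mu = 7.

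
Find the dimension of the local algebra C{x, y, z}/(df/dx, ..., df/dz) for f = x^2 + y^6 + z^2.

The Hessian of f at 0 is [[2, 0, 0], [0, 0, 0], [0, 0, 2]] with rank 2, so corank 1. A Groebner basis of the Jacobian ideal J(f) in C{x,y,z} is {y^5, x, z}; counting standard monomials gives mu = 5. Corank 1: A-series; mu = 5 gives A_5.

5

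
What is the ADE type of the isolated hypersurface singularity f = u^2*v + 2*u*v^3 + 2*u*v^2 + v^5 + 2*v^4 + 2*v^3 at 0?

The Hessian of f at 0 has rank 0. Corank 2; j^3 = v*(u^2 + 2*u*v + 2*v^2) splits into three distinct lines over C (the quadratic factor has nonzero discriminant), so D_4.

D_4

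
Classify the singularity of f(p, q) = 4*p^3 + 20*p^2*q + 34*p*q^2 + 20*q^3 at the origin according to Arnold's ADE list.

D4

The Hessian of f at 0 is [[0, 0], [0, 0]] with rank 0, so corank 2. A Groebner basis of the Jacobian ideal J(f) in C{p,q} is {q^3, p^2 - 11*q^2/2, p*q + 5*q^2/2}; counting standard monomials gives mu = 4. Corank 2; j^3 = 2*(p + 2*q)*(2*p^2 + 6*p*q + 5*q^2) splits into three distinct lines over C (the quadratic factor has nonzero discriminant), so D_4.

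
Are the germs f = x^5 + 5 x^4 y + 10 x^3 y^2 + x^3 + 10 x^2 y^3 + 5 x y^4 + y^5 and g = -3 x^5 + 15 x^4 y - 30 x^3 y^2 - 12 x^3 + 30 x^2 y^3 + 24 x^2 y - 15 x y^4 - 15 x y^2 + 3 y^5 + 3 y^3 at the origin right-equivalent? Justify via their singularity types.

No.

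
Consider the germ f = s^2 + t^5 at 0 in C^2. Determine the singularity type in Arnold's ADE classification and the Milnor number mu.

Type A_{4}, Milnor number mu = 4.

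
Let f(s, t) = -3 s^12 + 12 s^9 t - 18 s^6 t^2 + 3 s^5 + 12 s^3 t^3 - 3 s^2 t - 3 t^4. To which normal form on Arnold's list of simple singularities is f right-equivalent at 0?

The Hessian of f at 0 is [[0, 0], [0, 0]] with rank 0, so corank 2. A Groebner basis of the Jacobian ideal J(f) in C{s,t} is {s^3, s^2/4 + t^3, s*t}; counting standard monomials gives mu = 5. Corank 2; j^3 = -3*s^2*t has shape L^2 M (L != M), so D-series; mu = 5 gives D_5.

D_5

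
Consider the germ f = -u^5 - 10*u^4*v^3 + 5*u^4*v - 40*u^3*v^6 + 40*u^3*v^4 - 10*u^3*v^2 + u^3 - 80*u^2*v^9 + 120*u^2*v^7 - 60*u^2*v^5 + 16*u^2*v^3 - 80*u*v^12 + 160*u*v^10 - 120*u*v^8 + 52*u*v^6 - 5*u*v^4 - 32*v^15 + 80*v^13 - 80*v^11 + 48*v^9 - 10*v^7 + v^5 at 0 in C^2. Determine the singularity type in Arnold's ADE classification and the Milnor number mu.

Type E_{8}, Milnor number mu = 8.

The Hessian of f at 0 has rank 0. Corank 2; j^3 = u^3 is a perfect cube, so E-series; the 5-jet and mu = 8 give E_8.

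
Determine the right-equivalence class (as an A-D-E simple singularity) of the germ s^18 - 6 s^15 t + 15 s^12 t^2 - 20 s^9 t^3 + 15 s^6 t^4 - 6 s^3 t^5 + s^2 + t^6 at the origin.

A_{5}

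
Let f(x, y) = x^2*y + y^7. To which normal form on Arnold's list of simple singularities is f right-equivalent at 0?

The Hessian of f at 0 has rank 0. Corank 2; j^3 = x^2*y has shape L^2 M (L != M), so D-series; mu = 8 gives D_8.

D_{8}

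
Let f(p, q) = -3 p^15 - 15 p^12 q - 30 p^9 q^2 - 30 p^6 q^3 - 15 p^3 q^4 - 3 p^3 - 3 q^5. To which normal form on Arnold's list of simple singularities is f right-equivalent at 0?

E8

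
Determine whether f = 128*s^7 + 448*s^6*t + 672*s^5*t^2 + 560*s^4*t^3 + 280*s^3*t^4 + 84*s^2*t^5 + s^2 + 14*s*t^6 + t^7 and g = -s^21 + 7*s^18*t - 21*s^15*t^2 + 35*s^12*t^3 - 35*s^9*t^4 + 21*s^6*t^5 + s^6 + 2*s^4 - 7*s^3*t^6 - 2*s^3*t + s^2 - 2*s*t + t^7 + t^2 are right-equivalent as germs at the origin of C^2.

The Hessian of f at 0 has rank 1. Corank 1: A-series; mu = 6 gives A_6. The Hessian of g at 0 has rank 1. Corank 1: A-series; mu = 6 gives A_6. Both have type A_6, hence right-equivalent.

Yes.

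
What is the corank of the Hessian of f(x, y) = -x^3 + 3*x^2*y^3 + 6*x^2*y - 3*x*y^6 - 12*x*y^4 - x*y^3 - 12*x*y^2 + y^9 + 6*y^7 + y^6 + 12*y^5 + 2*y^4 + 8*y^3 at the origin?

The Hessian at 0 is [[0, 0], [0, 0]] of rank 0; hence corank 2.

2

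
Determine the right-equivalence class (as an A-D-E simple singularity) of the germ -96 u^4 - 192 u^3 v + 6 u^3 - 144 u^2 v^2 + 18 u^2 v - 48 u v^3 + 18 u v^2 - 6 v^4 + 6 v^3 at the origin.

E_6

The Hessian of f at 0 has rank 0. Corank 2; j^3 = 6*(u + v)^3 is a perfect cube, so E-series; the 4-jet and mu = 6 give E_6.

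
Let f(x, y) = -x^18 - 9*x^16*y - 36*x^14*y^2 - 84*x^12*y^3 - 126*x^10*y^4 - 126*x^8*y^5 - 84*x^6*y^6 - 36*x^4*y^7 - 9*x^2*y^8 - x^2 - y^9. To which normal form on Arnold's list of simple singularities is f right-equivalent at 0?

A_8

The Hessian of f at 0 has rank 1. Corank 1: A-series; mu = 8 gives A_8.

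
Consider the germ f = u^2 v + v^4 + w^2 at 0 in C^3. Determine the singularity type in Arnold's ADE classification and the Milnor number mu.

Type D5, Milnor number mu = 5.

The Hessian of f at 0 has rank 1. Corank 2; j^3 = u^2*v has shape L^2 M (L != M), so D-series; mu = 5 gives D_5.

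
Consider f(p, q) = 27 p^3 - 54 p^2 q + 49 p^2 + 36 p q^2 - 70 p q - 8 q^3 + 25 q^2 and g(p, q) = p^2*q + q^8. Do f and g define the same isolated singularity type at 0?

No.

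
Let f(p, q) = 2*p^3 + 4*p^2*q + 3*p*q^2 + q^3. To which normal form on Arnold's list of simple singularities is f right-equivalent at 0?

The Hessian of f at 0 is [[0, 0], [0, 0]] with rank 0, so corank 2. A Groebner basis of the Jacobian ideal J(f) in C{p,q} is {q^3, p^2 - 3*q^2/2, p*q + 3*q^2/2}; counting standard monomials gives mu = 4. Corank 2; j^3 = (p + q)*(2*p^2 + 2*p*q + q^2) splits into three distinct lines over C (the quadratic factor has nonzero discriminant), so D_4.

D_4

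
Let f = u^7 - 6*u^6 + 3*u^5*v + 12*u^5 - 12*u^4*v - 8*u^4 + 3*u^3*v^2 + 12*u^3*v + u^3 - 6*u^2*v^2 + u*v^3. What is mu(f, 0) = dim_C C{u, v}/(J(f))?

The Hessian of f at 0 has rank 0. Corank 2; j^3 = u^3 is a perfect cube, so E-series; the 4-jet and mu = 7 give E_7.

7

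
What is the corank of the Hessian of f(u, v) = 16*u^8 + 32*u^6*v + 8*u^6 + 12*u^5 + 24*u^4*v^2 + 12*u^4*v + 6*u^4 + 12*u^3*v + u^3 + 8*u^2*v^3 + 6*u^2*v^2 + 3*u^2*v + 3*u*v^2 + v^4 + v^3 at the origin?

Hessian at 0 has rank 0.

2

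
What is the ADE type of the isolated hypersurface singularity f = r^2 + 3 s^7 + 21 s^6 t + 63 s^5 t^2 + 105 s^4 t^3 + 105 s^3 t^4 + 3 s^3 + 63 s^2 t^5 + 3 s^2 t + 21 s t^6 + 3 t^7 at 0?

The Hessian of f at 0 has rank 1. Corank 2; j^3 = 3*s^2*(s + t) has shape L^2 M (L != M), so D-series; mu = 8 gives D_8.

D8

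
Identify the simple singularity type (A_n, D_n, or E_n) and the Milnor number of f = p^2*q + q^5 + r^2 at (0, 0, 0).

Type D_{6}, Milnor number mu = 6.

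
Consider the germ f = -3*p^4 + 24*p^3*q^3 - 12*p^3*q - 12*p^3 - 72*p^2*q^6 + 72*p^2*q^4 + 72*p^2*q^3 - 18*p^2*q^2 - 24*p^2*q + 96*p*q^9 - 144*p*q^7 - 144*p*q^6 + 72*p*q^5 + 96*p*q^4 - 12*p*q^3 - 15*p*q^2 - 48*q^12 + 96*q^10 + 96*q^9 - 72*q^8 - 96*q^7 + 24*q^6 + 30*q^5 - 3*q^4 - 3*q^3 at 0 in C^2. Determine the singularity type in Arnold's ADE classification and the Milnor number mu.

The Hessian of f at 0 has rank 0. Corank 2; j^3 = -3*(p + q)*(2*p + q)^2 has shape L^2 M (L != M), so D-series; mu = 5 gives D_5.

Type D5, Milnor number mu = 5.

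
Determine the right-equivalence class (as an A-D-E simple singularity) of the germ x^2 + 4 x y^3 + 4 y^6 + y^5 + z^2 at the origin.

The Hessian of f at 0 is [[2, 0, 0], [0, 0, 0], [0, 0, 2]] with rank 2, so corank 1. A Groebner basis of the Jacobian ideal J(f) in C{x,y,z} is {x/2 + y^3, x^2, x*y, z}; counting standard monomials gives mu = 4. Corank 1: A-series; mu = 4 gives A_4.

A4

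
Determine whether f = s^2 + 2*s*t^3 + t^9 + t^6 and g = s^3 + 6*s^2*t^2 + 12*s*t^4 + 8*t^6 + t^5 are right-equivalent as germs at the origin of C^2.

No.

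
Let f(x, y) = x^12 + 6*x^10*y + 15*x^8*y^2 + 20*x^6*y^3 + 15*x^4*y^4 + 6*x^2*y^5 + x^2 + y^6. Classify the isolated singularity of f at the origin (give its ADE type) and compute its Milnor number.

Type A_{5}, Milnor number mu = 5.

The Hessian of f at 0 is [[2, 0], [0, 0]] with rank 1, so corank 1. A Groebner basis of the Jacobian ideal J(f) in C{x,y} is {y^5, x}; counting standard monomials gives mu = 5. Corank 1: A-series; mu = 5 gives A_5.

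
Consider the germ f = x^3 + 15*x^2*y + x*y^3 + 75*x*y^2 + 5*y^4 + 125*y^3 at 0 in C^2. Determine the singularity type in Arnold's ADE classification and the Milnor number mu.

Type E_7, Milnor number mu = 7.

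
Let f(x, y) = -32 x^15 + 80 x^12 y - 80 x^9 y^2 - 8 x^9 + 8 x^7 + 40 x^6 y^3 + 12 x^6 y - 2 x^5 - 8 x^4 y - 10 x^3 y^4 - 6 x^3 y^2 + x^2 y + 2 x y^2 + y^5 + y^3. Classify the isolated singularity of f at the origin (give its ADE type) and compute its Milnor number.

Type D6, Milnor number mu = 6.

The Hessian of f at 0 has rank 0. Corank 2; j^3 = y*(x + y)^2 has shape L^2 M (L != M), so D-series; mu = 6 gives D_6.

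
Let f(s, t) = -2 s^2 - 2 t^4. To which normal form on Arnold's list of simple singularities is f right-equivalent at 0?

The Hessian of f at 0 has rank 1. Corank 1: A-series; mu = 3 gives A_3.

A_{3}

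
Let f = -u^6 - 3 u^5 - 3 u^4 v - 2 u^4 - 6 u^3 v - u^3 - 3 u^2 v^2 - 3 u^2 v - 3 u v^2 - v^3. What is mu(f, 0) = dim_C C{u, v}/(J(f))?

The Hessian of f at 0 has rank 0. Corank 2; j^3 = -(u + v)^3 is a perfect cube, so E-series; the 4-jet and mu = 6 give E_6.

6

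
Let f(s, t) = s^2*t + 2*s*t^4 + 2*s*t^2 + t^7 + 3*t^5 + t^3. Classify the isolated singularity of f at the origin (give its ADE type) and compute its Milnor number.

Type D6, Milnor number mu = 6.

The Hessian of f at 0 is [[0, 0], [0, 0]] with rank 0, so corank 2. A Groebner basis of the Jacobian ideal J(f) in C{s,t} is {s*t + t^4 + t^2, s*t^2 + t^3, s^2 - 3*s*t - 4*t^2}; counting standard monomials gives mu = 6. Corank 2; j^3 = t*(s + t)^2 has shape L^2 M (L != M), so D-series; mu = 6 gives D_6.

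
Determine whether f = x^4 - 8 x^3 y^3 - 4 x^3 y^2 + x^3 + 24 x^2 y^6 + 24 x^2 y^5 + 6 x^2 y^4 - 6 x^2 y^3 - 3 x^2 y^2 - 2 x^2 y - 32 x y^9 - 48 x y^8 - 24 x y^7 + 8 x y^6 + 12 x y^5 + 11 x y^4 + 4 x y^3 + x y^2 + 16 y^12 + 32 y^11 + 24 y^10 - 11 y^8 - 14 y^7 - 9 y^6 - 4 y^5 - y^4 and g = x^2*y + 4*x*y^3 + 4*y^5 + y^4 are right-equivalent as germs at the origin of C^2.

Yes.

The Hessian of f at 0 has rank 0. Corank 2; j^3 = x*(x - y)^2 has shape L^2 M (L != M), so D-series; mu = 5 gives D_5. The Hessian of g at 0 has rank 0. Corank 2; j^3 = x^2*y has shape L^2 M (L != M), so D-series; mu = 5 gives D_5. Both have type D_5, hence right-equivalent.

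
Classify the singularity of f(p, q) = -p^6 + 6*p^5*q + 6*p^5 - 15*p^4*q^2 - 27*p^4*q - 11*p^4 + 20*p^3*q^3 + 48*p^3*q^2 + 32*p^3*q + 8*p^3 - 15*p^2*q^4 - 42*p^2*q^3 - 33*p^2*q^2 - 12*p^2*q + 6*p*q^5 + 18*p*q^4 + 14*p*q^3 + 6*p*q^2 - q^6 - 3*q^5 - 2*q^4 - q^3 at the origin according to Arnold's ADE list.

E_{6}

The Hessian of f at 0 has rank 0. Corank 2; j^3 = (2*p - q)^3 is a perfect cube, so E-series; the 4-jet and mu = 6 give E_6.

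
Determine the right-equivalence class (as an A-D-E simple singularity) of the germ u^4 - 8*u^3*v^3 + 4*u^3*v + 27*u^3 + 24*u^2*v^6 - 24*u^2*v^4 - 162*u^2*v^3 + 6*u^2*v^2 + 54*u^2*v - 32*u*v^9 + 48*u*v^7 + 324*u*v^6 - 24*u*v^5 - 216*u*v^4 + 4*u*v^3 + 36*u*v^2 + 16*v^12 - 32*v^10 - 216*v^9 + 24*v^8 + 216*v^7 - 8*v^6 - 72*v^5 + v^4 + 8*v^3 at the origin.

The Hessian of f at 0 has rank 0. Corank 2; j^3 = (3*u + 2*v)^3 is a perfect cube, so E-series; the 4-jet and mu = 6 give E_6.

E_6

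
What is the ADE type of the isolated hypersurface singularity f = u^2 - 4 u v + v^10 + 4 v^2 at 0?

The Hessian of f at 0 has rank 1. Corank 1: A-series; mu = 9 gives A_9.

A_{9}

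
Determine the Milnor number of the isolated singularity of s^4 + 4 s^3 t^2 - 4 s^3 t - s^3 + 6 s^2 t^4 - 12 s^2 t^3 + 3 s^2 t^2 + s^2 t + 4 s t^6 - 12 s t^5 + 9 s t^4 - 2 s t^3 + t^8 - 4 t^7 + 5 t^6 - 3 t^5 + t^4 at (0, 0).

5

The Hessian of f at 0 has rank 0. Corank 2; j^3 = -s^2*(s - t) has shape L^2 M (L != M), so D-series; mu = 5 gives D_5.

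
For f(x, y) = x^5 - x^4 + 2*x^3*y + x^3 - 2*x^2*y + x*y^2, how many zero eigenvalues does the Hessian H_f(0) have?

2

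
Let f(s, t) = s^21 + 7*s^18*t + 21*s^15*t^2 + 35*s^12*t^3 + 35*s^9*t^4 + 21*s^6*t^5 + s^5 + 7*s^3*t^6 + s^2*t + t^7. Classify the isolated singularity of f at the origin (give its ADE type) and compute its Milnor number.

Type D_8, Milnor number mu = 8.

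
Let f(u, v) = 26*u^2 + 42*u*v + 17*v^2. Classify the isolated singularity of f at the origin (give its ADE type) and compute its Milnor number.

Type A_{1}, Milnor number mu = 1.

The Hessian of f at 0 is [[52, 42], [42, 34]] with rank 2, so corank 0. A Groebner basis of the Jacobian ideal J(f) in C{u,v} is {u, v}; counting standard monomials gives mu = 1. Corank 0: nondegenerate Morse point, so A_1.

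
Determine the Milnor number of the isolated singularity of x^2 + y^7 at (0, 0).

The Hessian of f at 0 is [[2, 0], [0, 0]] with rank 1, so corank 1. A Groebner basis of the Jacobian ideal J(f) in C{x,y} is {y^6, x}; counting standard monomials gives mu = 6. Corank 1: A-series; mu = 6 gives A_6.

6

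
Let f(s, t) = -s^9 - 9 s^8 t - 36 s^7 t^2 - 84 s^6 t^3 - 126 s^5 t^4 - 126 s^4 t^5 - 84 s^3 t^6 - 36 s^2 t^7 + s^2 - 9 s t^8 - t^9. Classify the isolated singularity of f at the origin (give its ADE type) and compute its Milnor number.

Type A_{8}, Milnor number mu = 8.

The Hessian of f at 0 has rank 1. Corank 1: A-series; mu = 8 gives A_8.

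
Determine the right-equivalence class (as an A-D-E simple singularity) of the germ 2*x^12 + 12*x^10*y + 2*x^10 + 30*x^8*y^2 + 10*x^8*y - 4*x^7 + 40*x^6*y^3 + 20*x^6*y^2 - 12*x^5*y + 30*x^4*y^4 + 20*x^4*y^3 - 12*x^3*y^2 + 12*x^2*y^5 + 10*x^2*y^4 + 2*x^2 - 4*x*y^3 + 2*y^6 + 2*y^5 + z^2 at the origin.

The Hessian of f at 0 has rank 2. Corank 1: A-series; mu = 4 gives A_4.

A_{4}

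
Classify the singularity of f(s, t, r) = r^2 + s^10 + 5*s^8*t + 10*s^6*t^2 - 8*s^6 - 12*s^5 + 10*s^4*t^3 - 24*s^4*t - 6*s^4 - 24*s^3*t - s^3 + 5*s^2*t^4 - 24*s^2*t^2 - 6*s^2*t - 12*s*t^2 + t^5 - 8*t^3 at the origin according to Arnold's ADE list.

E_8

The Hessian of f at 0 has rank 1. Corank 2; j^3 = -(s + 2*t)^3 is a perfect cube, so E-series; the 5-jet and mu = 8 give E_8.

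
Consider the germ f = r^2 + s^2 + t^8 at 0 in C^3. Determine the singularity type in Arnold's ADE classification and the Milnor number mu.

The Hessian of f at 0 is [[2, 0, 0], [0, 0, 0], [0, 0, 2]] with rank 2, so corank 1. A Groebner basis of the Jacobian ideal J(f) in C{s,t,r} is {t^7, s, r}; counting standard monomials gives mu = 7. Corank 1: A-series; mu = 7 gives A_7.

Type A_7, Milnor number mu = 7.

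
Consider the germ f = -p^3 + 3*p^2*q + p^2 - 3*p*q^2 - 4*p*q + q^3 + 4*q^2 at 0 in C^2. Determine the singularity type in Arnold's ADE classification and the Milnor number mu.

Type A_2, Milnor number mu = 2.

The Hessian of f at 0 has rank 1. Corank 1: A-series; mu = 2 gives A_2.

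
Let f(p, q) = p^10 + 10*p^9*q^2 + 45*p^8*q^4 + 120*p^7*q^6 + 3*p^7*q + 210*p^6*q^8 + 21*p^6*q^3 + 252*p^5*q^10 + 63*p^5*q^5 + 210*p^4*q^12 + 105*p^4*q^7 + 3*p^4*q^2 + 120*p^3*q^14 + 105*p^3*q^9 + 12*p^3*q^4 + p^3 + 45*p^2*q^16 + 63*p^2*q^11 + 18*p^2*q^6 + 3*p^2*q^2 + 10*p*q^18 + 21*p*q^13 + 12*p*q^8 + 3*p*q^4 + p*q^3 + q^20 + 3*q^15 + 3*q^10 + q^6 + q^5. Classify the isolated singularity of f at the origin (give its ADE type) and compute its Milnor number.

Type E_{7}, Milnor number mu = 7.

The Hessian of f at 0 has rank 0. Corank 2; j^3 = p^3 is a perfect cube, so E-series; the 4-jet and mu = 7 give E_7.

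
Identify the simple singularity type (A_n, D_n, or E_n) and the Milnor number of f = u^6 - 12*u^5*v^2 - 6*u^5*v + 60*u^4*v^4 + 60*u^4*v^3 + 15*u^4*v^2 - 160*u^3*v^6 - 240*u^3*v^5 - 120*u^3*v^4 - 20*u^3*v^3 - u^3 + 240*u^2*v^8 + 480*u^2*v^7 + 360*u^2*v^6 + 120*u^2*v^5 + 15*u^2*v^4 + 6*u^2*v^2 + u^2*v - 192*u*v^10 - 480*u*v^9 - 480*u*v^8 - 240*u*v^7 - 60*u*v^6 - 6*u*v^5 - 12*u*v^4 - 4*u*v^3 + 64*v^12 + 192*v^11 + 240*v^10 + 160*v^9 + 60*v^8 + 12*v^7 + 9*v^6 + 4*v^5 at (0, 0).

Type D7, Milnor number mu = 7.

The Hessian of f at 0 is [[0, 0], [0, 0]] with rank 0, so corank 2. A Groebner basis of the Jacobian ideal J(f) in C{u,v} is {-u^2/4 + u*v/4 + v^4 - v^3/2, u^3, u^2*v + 2*u*v/3 - 4*v^3/3, -u^2/2 + u*v^2 + u*v/2 - v^3}; counting standard monomials gives mu = 7. Corank 2; j^3 = -u^2*(u - v) has shape L^2 M (L != M), so D-series; mu = 7 gives D_7.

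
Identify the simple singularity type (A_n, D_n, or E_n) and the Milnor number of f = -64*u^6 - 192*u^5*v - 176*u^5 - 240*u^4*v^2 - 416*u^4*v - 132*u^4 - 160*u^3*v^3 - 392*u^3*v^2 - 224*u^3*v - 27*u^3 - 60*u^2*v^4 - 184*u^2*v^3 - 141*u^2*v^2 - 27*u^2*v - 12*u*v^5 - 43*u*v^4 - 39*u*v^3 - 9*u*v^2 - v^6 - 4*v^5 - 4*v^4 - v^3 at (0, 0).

Type E7, Milnor number mu = 7.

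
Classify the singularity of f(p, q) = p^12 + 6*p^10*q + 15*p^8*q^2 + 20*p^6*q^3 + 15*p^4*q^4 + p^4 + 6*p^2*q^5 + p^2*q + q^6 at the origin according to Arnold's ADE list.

The Hessian of f at 0 has rank 0. Corank 2; j^3 = p^2*q has shape L^2 M (L != M), so D-series; mu = 7 gives D_7.

D_7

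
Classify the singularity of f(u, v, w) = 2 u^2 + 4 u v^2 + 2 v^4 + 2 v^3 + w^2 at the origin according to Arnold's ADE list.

The Hessian of f at 0 has rank 2. Corank 1: A-series; mu = 2 gives A_2.

A_{2}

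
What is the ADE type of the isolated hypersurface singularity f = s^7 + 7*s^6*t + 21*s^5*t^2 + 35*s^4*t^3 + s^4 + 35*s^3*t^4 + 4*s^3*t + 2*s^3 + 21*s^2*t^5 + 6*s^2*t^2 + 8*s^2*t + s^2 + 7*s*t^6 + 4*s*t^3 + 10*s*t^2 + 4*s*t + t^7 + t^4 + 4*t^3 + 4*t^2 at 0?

A_{6}

The Hessian of f at 0 is [[2, 4], [4, 8]] with rank 1, so corank 1. A Groebner basis of the Jacobian ideal J(f) in C{s,t} is {14*s*t/3 - 5*s/3 + t^4 + 4*t^3/3 + 23*t^2/3 - 10*t/3, s*t^2 - 4*s*t/3 + s/3 + 4*t^3/3 - 7*t^2/3 + 2*t/3, s^2 + 2*s*t + s + t^2 + 2*t}; counting standard monomials gives mu = 6. Corank 1: A-series; mu = 6 gives A_6.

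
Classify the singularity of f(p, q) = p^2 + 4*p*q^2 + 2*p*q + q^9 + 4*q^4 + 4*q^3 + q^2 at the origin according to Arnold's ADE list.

The Hessian of f at 0 is [[2, 2], [2, 2]] with rank 1, so corank 1. A Groebner basis of the Jacobian ideal J(f) in C{p,q} is {p^4 + 4*p^3*q - 3*p^3 - 5*p^2*q + 5*p^2/4 + 3*p*q/2 - p/8 - q/8, p/2 + q^2 + q/2}; counting standard monomials gives mu = 8. Corank 1: A-series; mu = 8 gives A_8.

A8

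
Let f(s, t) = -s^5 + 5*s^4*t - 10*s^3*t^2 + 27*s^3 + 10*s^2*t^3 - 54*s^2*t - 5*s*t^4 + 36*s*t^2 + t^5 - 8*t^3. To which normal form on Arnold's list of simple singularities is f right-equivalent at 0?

E_8

The Hessian of f at 0 is [[0, 0], [0, 0]] with rank 0, so corank 2. A Groebner basis of the Jacobian ideal J(f) in C{s,t} is {t^5, s*t^3 - 3*t^4/4, s^2 - 4*s*t/3 + 4*t^2/9}; counting standard monomials gives mu = 8. Corank 2; j^3 = (3*s - 2*t)^3 is a perfect cube, so E-series; the 5-jet and mu = 8 give E_8.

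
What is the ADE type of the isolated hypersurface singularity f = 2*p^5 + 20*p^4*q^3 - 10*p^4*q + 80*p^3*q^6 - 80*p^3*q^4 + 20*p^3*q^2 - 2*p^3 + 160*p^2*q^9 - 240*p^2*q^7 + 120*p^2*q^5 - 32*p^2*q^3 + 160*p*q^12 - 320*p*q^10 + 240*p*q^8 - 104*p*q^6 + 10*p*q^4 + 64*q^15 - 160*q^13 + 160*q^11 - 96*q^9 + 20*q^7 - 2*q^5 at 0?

The Hessian of f at 0 has rank 0. Corank 2; j^3 = -2*p^3 is a perfect cube, so E-series; the 5-jet and mu = 8 give E_8.

E_8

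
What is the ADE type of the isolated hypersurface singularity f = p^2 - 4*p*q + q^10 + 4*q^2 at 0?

A_{9}

The Hessian of f at 0 has rank 1. Corank 1: A-series; mu = 9 gives A_9.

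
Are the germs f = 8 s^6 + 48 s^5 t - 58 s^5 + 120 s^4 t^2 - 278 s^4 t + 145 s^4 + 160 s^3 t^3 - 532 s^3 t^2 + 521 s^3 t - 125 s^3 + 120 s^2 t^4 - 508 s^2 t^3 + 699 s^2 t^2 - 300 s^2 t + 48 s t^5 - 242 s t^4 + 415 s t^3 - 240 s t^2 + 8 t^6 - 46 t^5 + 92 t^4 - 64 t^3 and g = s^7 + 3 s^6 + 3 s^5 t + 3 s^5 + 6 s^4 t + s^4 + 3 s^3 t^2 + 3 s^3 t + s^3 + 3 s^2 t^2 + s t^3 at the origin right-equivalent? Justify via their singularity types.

Yes.

The Hessian of f at 0 is [[0, 0], [0, 0]] with rank 0, so corank 2. A Groebner basis of the Jacobian ideal J(f) in C{s,t} is {-1171875*s^2/269 - 1875000*s*t/269 + t^4 - 125*t^3/269 - 750000*t^2/269, s^3 - 38700*s^2/269 - 61920*s*t/269 + 668*t^3/1345 - 24768*t^2/269, s^2*t + 32125*s^2/269 + 51400*s*t/269 - 2531*t^3/4035 + 20560*t^2/269, -20000*s^2/269 + s*t^2 - 32000*s*t/269 + 3196*t^3/4035 - 12800*t^2/269}; counting standard monomials gives mu = 7. Corank 2; j^3 = -(5*s + 4*t)^3 is a perfect cube, so E-series; the 4-jet and mu = 7 give E_7. The Hessian of g at 0 is [[0, 0], [0, 0]] with rank 0, so corank 2. A Groebner basis of the Jacobian ideal J(g) in C{s,t} is {3*s^2 + t^4 + t^3, s^3, s^2*t - s^2 - t^3/3, 2*s^2 + s*t^2 + 2*t^3/3}; counting standard monomials gives mu = 7. Corank 2; j^3 = s^3 is a perfect cube, so E-series; the 4-jet and mu = 7 give E_7. Both have type E_7, hence right-equivalent.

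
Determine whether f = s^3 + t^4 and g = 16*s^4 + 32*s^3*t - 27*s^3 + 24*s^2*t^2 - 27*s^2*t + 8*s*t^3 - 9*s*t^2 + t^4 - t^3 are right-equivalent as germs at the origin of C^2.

Yes.

The Hessian of f at 0 has rank 0. Corank 2; j^3 = s^3 is a perfect cube, so E-series; the 4-jet and mu = 6 give E_6. The Hessian of g at 0 has rank 0. Corank 2; j^3 = -(3*s + t)^3 is a perfect cube, so E-series; the 4-jet and mu = 6 give E_6. Both have type E_6, hence right-equivalent.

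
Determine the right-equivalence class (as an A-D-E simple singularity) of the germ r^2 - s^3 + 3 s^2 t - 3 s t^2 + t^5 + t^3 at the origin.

The Hessian of f at 0 is [[0, 0, 0], [0, 0, 0], [0, 0, 2]] with rank 1, so corank 2. A Groebner basis of the Jacobian ideal J(f) in C{s,t,r} is {t^4, s^2 - 2*s*t + t^2, r}; counting standard monomials gives mu = 8. Corank 2; j^3 = -(s - t)^3 is a perfect cube, so E-series; the 5-jet and mu = 8 give E_8.

E_{8}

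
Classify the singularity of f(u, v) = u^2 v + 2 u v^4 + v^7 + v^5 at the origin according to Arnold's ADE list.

D_{6}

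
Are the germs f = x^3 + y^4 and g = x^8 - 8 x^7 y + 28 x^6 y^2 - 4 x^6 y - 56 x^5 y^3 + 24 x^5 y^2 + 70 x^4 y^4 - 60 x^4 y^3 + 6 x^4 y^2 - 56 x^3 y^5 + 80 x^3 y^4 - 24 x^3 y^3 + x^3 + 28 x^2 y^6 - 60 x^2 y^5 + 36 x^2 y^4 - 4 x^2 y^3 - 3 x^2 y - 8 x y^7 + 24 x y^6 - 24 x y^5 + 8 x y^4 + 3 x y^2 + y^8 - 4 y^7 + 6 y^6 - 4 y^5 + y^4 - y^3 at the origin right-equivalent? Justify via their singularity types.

The Hessian of f at 0 has rank 0. Corank 2; j^3 = x^3 is a perfect cube, so E-series; the 4-jet and mu = 6 give E_6. The Hessian of g at 0 has rank 0. Corank 2; j^3 = (x - y)^3 is a perfect cube, so E-series; the 4-jet and mu = 6 give E_6. Both have type E_6, hence right-equivalent.

Yes.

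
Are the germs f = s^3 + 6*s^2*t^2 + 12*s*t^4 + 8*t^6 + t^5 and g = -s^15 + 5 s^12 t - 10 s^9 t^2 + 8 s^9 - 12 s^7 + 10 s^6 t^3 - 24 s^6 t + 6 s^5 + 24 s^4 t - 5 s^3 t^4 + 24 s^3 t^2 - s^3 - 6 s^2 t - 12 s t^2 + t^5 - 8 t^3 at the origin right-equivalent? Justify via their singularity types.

Yes.

The Hessian of f at 0 has rank 0. Corank 2; j^3 = s^3 is a perfect cube, so E-series; the 5-jet and mu = 8 give E_8. The Hessian of g at 0 has rank 0. Corank 2; j^3 = -(s + 2*t)^3 is a perfect cube, so E-series; the 5-jet and mu = 8 give E_8. Both have type E_8, hence right-equivalent.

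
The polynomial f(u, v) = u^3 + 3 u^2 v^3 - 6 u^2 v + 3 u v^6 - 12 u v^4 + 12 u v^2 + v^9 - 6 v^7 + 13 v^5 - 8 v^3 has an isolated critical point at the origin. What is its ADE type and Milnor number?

Type E_{8}, Milnor number mu = 8.

The Hessian of f at 0 has rank 0. Corank 2; j^3 = (u - 2*v)^3 is a perfect cube, so E-series; the 5-jet and mu = 8 give E_8.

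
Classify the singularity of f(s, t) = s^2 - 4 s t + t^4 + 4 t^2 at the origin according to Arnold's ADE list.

A3

The Hessian of f at 0 has rank 1. Corank 1: A-series; mu = 3 gives A_3.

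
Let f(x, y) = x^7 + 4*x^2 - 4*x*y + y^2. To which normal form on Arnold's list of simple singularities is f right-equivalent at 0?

The Hessian of f at 0 has rank 1. Corank 1: A-series; mu = 6 gives A_6.

A6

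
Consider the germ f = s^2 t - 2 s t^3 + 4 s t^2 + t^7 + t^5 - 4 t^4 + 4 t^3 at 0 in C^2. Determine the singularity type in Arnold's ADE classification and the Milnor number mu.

Type D_{8}, Milnor number mu = 8.

The Hessian of f at 0 is [[0, 0], [0, 0]] with rank 0, so corank 2. A Groebner basis of the Jacobian ideal J(f) in C{s,t} is {s^2*t^2 + 4*s^2*t + s^2/7 + 83*s*t^2/7 + 58*s*t/7 + 16*t^2, s^3 + 6*s^2*t + s^2/7 + 83*s*t^2/7 + 58*s*t/7 + 16*t^2, -s*t + t^3 - 2*t^2}; counting standard monomials gives mu = 8. Corank 2; j^3 = t*(s + 2*t)^2 has shape L^2 M (L != M), so D-series; mu = 8 gives D_8.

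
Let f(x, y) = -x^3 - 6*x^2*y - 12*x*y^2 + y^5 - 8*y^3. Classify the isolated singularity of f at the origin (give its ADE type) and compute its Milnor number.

Type E_8, Milnor number mu = 8.

The Hessian of f at 0 has rank 0. Corank 2; j^3 = -(x + 2*y)^3 is a perfect cube, so E-series; the 5-jet and mu = 8 give E_8.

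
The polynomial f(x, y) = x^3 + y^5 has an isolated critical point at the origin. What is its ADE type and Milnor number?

Type E_8, Milnor number mu = 8.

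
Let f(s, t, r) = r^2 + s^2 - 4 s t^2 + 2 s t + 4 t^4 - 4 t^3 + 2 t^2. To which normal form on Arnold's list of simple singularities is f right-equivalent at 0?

A_{1}

The Hessian of f at 0 has rank 3. Corank 0: nondegenerate Morse point, so A_1.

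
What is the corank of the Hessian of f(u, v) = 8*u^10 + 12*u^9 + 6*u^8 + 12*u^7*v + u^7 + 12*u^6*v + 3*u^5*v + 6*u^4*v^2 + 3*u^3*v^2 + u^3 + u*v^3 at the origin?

2

Hessian at 0 has rank 0.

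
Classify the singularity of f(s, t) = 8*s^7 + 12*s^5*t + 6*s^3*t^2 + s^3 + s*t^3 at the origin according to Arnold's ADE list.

E7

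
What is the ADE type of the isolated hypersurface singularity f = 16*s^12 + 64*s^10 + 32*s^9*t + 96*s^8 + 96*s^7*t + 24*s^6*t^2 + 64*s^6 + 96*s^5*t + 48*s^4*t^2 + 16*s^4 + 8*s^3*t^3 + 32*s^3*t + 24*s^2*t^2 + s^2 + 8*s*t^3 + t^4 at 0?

The Hessian of f at 0 has rank 1. Corank 1: A-series; mu = 3 gives A_3.

A_{3}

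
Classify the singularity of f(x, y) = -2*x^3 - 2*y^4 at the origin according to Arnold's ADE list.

E6

The Hessian of f at 0 has rank 0. Corank 2; j^3 = -2*x^3 is a perfect cube, so E-series; the 4-jet and mu = 6 give E_6.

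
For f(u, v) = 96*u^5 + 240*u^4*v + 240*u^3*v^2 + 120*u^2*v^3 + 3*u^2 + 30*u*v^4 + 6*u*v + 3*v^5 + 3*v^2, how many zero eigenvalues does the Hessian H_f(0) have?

1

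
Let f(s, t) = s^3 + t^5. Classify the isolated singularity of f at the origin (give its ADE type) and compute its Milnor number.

Type E8, Milnor number mu = 8.

The Hessian of f at 0 is [[0, 0], [0, 0]] with rank 0, so corank 2. A Groebner basis of the Jacobian ideal J(f) in C{s,t} is {t^4, s^2}; counting standard monomials gives mu = 8. Corank 2; j^3 = s^3 is a perfect cube, so E-series; the 5-jet and mu = 8 give E_8.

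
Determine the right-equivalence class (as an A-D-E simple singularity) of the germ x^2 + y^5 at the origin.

A_{4}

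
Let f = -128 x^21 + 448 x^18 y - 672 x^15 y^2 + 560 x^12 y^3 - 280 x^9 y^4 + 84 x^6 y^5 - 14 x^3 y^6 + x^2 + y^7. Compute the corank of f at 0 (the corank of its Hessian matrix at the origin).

1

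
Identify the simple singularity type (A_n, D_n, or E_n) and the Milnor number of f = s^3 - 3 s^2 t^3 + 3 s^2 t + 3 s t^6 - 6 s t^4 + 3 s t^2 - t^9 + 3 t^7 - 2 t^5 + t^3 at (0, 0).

The Hessian of f at 0 has rank 0. Corank 2; j^3 = (s + t)^3 is a perfect cube, so E-series; the 5-jet and mu = 8 give E_8.

Type E8, Milnor number mu = 8.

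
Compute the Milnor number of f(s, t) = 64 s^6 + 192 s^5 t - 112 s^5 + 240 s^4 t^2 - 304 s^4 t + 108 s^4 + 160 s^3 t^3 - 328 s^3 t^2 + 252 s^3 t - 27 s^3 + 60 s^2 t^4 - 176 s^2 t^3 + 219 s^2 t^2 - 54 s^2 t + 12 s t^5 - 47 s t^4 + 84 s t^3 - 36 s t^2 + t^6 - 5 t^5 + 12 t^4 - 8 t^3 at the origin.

The Hessian of f at 0 has rank 0. Corank 2; j^3 = -(3*s + 2*t)^3 is a perfect cube, so E-series; the 5-jet and mu = 8 give E_8.

8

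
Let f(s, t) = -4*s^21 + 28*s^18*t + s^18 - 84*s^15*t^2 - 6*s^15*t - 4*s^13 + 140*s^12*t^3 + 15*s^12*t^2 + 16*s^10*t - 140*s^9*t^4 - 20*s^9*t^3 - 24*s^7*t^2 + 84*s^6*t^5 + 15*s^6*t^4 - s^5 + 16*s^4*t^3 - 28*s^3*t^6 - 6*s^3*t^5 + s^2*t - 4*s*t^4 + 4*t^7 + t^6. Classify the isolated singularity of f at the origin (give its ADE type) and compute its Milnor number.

Type D7, Milnor number mu = 7.

The Hessian of f at 0 has rank 0. Corank 2; j^3 = s^2*t has shape L^2 M (L != M), so D-series; mu = 7 gives D_7.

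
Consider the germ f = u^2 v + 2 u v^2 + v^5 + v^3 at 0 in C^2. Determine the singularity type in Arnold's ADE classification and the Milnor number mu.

The Hessian of f at 0 is [[0, 0], [0, 0]] with rank 0, so corank 2. A Groebner basis of the Jacobian ideal J(f) in C{u,v} is {u^2/5 + v^4 - v^2/5, u^3 + v^3, u*v + v^2}; counting standard monomials gives mu = 6. Corank 2; j^3 = v*(u + v)^2 has shape L^2 M (L != M), so D-series; mu = 6 gives D_6.

Type D_{6}, Milnor number mu = 6.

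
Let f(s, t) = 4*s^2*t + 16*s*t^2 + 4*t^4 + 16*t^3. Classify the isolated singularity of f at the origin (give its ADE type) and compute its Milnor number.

The Hessian of f at 0 has rank 0. Corank 2; j^3 = 4*t*(s + 2*t)^2 has shape L^2 M (L != M), so D-series; mu = 5 gives D_5.

Type D_5, Milnor number mu = 5.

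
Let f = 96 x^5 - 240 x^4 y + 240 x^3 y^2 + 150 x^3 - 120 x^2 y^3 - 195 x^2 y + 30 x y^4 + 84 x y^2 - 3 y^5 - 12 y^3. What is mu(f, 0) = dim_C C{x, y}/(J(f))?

6

The Hessian of f at 0 has rank 0. Corank 2; j^3 = 3*(2*x - y)*(5*x - 2*y)^2 has shape L^2 M (L != M), so D-series; mu = 6 gives D_6.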